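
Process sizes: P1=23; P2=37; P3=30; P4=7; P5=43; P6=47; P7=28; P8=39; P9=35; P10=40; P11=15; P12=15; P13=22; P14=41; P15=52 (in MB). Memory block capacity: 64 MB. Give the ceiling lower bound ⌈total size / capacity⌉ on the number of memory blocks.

Total size = 23 + 37 + 30 + 7 + 43 + 47 + 28 + 39 + 35 + 40 + 15 + 15 + 22 + 41 + 52 = 474 MB.
⌈474 / 64⌉ = 8.

8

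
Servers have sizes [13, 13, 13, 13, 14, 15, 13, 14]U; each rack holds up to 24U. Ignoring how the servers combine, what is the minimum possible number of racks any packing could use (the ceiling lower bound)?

Total size = 13 + 13 + 13 + 13 + 14 + 15 + 13 + 14 = 108U.
⌈108 / 24⌉ = 5.

5 racks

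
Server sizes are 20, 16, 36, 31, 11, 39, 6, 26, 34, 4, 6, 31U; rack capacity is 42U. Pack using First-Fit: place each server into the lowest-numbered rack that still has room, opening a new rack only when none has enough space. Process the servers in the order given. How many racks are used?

rack 1: place 20U, 22U left
rack 1: place 16U, 6U left
rack 2: place 36U, 6U left
rack 3: place 31U, 11U left
rack 3: place 11U, 0U left
rack 4: place 39U, 3U left
rack 1: place 6U, 0U left
rack 5: place 26U, 16U left
rack 6: place 34U, 8U left
rack 2: place 4U, 2U left
rack 5: place 6U, 10U left
rack 7: place 31U, 11U left
Final racks: [20,16,6] [36,4] [31,11] [39] [26,6] [34] [31].

7 racks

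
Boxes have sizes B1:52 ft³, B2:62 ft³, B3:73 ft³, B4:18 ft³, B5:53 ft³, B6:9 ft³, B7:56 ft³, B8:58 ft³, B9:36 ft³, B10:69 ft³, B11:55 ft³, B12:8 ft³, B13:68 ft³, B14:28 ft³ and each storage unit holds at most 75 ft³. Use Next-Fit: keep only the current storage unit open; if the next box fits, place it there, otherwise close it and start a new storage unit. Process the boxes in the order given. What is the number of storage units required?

11

storage unit 1: place B1 (52 ft³), 23 ft³ left
storage unit 2: place B2 (62 ft³), 13 ft³ left
storage unit 3: place B3 (73 ft³), 2 ft³ left
storage unit 4: place B4 (18 ft³), 57 ft³ left
storage unit 4: place B5 (53 ft³), 4 ft³ left
storage unit 5: place B6 (9 ft³), 66 ft³ left
storage unit 5: place B7 (56 ft³), 10 ft³ left
storage unit 6: place B8 (58 ft³), 17 ft³ left
storage unit 7: place B9 (36 ft³), 39 ft³ left
storage unit 8: place B10 (69 ft³), 6 ft³ left
storage unit 9: place B11 (55 ft³), 20 ft³ left
storage unit 9: place B12 (8 ft³), 12 ft³ left
storage unit 10: place B13 (68 ft³), 7 ft³ left
storage unit 11: place B14 (28 ft³), 47 ft³ left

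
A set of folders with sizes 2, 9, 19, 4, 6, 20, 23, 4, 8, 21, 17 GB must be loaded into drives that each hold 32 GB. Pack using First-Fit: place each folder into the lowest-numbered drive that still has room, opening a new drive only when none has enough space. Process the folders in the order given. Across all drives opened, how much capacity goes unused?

27

Put 2 GB in drive 1; 30 GB remain.
Put 9 GB in drive 1; 21 GB remain.
Put 19 GB in drive 1; 2 GB remain.
Put 4 GB in drive 2; 28 GB remain.
Put 6 GB in drive 2; 22 GB remain.
Put 20 GB in drive 2; 2 GB remain.
Put 23 GB in drive 3; 9 GB remain.
Put 4 GB in drive 3; 5 GB remain.
Put 8 GB in drive 4; 24 GB remain.
Put 21 GB in drive 4; 3 GB remain.
Put 17 GB in drive 5; 15 GB remain.
5 drives × 32 GB = 160 GB; used 133 GB; unused 27 GB.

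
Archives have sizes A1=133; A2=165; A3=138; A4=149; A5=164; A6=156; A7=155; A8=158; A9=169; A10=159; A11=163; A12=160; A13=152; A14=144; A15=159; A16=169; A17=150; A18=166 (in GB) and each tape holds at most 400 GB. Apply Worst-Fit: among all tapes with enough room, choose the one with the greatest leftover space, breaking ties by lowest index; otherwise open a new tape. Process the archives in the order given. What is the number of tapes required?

Put A1 (133 GB) in tape 1; 267 GB remain.
Put A2 (165 GB) in tape 1; 102 GB remain.
Put A3 (138 GB) in tape 2; 262 GB remain.
Put A4 (149 GB) in tape 2; 113 GB remain.
Put A5 (164 GB) in tape 3; 236 GB remain.
Put A6 (156 GB) in tape 3; 80 GB remain.
Put A7 (155 GB) in tape 4; 245 GB remain.
Put A8 (158 GB) in tape 4; 87 GB remain.
Put A9 (169 GB) in tape 5; 231 GB remain.
Put A10 (159 GB) in tape 5; 72 GB remain.
Put A11 (163 GB) in tape 6; 237 GB remain.
Put A12 (160 GB) in tape 6; 77 GB remain.
Put A13 (152 GB) in tape 7; 248 GB remain.
Put A14 (144 GB) in tape 7; 104 GB remain.
Put A15 (159 GB) in tape 8; 241 GB remain.
Put A16 (169 GB) in tape 8; 72 GB remain.
Put A17 (150 GB) in tape 9; 250 GB remain.
Put A18 (166 GB) in tape 9; 84 GB remain.
Final tapes: [133,165] [138,149] [164,156] [155,158] [169,159] [163,160] [152,144] [159,169] [150,166].

9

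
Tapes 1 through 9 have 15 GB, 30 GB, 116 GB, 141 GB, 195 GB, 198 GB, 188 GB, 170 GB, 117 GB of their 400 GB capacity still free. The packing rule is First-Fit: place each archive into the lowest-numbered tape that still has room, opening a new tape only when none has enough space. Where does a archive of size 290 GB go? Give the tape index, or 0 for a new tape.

0

No tape has ≥ 290 GB free, so a new tape is opened.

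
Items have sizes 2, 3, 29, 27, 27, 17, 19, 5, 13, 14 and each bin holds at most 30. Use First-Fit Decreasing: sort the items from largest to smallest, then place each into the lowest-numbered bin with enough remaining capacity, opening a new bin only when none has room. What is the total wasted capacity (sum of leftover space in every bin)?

Sorted descending: 29, 27, 27, 19, 17, 14, 13, 5, 3, 2.
29 → bin 1 (remaining 1)
27 → bin 2 (remaining 3)
27 → bin 3 (remaining 3)
19 → bin 4 (remaining 11)
17 → bin 5 (remaining 13)
14 → bin 6 (remaining 16)
13 → bin 5 (remaining 0)
5 → bin 4 (remaining 6)
3 → bin 2 (remaining 0)
2 → bin 3 (remaining 1)
6 bins × 30 = 180; used 156; unused 24.

24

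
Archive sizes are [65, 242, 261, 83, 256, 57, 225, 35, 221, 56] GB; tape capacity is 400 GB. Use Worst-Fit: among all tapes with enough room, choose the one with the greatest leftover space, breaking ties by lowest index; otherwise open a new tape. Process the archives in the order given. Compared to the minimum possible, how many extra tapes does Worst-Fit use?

Worst-Fit: [65,242] [261,83] [256,57] [225,35] [221,56] → 5 tapes.
5 archives exceed 200 GB (half the capacity), and no two of those can share a tape, so at least 5 tapes are needed.
So 5 is already optimal.

0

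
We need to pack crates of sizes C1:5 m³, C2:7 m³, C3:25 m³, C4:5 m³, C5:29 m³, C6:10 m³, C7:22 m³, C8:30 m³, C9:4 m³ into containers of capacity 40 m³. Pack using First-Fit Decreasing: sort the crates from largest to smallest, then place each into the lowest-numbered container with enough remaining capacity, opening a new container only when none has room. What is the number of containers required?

Sorted descending: 30, 29, 25, 22, 10, 7, 5, 5, 4.
container 1: place 30 m³, 10 m³ left
container 2: place 29 m³, 11 m³ left
container 3: place 25 m³, 15 m³ left
container 4: place 22 m³, 18 m³ left
container 1: place 10 m³, 0 m³ left
container 2: place 7 m³, 4 m³ left
container 3: place 5 m³, 10 m³ left
container 3: place 5 m³, 5 m³ left
container 2: place 4 m³, 0 m³ left
Final containers: [30,10] [29,7,4] [25,5,5] [22].

4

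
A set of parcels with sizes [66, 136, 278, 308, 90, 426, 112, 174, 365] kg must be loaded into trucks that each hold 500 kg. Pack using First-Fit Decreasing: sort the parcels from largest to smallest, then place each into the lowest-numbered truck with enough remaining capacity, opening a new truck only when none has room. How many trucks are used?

Sorted descending: 426, 365, 308, 278, 174, 136, 112, 90, 66.
truck 1: place 426 kg, 74 kg left
truck 2: place 365 kg, 135 kg left
truck 3: place 308 kg, 192 kg left
truck 4: place 278 kg, 222 kg left
truck 3: place 174 kg, 18 kg left
truck 4: place 136 kg, 86 kg left
truck 2: place 112 kg, 23 kg left
truck 5: place 90 kg, 410 kg left
truck 1: place 66 kg, 8 kg left
Final trucks: [426,66] [365,112] [308,174] [278,136] [90].

5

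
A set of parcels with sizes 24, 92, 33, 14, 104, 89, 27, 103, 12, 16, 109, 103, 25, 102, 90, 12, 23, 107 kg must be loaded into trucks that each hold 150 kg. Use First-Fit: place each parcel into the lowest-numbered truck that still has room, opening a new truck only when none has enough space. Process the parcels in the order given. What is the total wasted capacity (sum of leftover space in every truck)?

24 kg → truck 1 (remaining 126 kg)
92 kg → truck 1 (remaining 34 kg)
33 kg → truck 1 (remaining 1 kg)
14 kg → truck 2 (remaining 136 kg)
104 kg → truck 2 (remaining 32 kg)
89 kg → truck 3 (remaining 61 kg)
27 kg → truck 2 (remaining 5 kg)
103 kg → truck 4 (remaining 47 kg)
12 kg → truck 3 (remaining 49 kg)
16 kg → truck 3 (remaining 33 kg)
109 kg → truck 5 (remaining 41 kg)
103 kg → truck 6 (remaining 47 kg)
25 kg → truck 3 (remaining 8 kg)
102 kg → truck 7 (remaining 48 kg)
90 kg → truck 8 (remaining 60 kg)
12 kg → truck 4 (remaining 35 kg)
23 kg → truck 4 (remaining 12 kg)
107 kg → truck 9 (remaining 43 kg)
9 trucks × 150 kg = 1350 kg; used 1085 kg; unused 265 kg.

265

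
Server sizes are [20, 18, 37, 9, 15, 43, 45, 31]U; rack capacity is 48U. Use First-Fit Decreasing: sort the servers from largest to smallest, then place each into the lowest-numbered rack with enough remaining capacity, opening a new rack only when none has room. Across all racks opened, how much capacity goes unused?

Sorted descending: 45, 43, 37, 31, 20, 18, 15, 9.
rack 1: place 45U, 3U left
rack 2: place 43U, 5U left
rack 3: place 37U, 11U left
rack 4: place 31U, 17U left
rack 5: place 20U, 28U left
rack 5: place 18U, 10U left
rack 4: place 15U, 2U left
rack 3: place 9U, 2U left
5 racks × 48U = 240U; used 218U; unused 22U.

22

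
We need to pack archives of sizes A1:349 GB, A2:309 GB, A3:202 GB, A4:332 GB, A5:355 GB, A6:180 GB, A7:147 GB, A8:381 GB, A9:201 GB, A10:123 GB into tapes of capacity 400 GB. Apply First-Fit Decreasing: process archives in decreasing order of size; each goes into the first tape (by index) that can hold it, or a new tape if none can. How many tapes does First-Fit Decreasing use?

8 tapes

Sorted descending: 381, 355, 349, 332, 309, 202, 201, 180, 147, 123.
381 GB → tape 1 (remaining 19 GB)
355 GB → tape 2 (remaining 45 GB)
349 GB → tape 3 (remaining 51 GB)
332 GB → tape 4 (remaining 68 GB)
309 GB → tape 5 (remaining 91 GB)
202 GB → tape 6 (remaining 198 GB)
201 GB → tape 7 (remaining 199 GB)
180 GB → tape 6 (remaining 18 GB)
147 GB → tape 7 (remaining 52 GB)
123 GB → tape 8 (remaining 277 GB)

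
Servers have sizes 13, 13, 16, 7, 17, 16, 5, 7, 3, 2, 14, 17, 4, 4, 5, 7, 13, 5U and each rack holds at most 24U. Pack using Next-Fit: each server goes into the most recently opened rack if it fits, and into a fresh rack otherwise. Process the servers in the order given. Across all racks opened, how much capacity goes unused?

72

rack 1: place 13U, 11U left
rack 2: place 13U, 11U left
rack 3: place 16U, 8U left
rack 3: place 7U, 1U left
rack 4: place 17U, 7U left
rack 5: place 16U, 8U left
rack 5: place 5U, 3U left
rack 6: place 7U, 17U left
rack 6: place 3U, 14U left
rack 6: place 2U, 12U left
rack 7: place 14U, 10U left
rack 8: place 17U, 7U left
rack 8: place 4U, 3U left
rack 9: place 4U, 20U left
rack 9: place 5U, 15U left
rack 9: place 7U, 8U left
rack 10: place 13U, 11U left
rack 10: place 5U, 6U left
10 racks × 24U = 240U; used 168U; unused 72U.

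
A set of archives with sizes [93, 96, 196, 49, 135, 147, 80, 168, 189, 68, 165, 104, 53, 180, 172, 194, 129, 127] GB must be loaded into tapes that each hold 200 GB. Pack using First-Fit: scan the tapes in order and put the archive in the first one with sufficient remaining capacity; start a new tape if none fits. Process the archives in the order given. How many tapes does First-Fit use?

14

Put 93 GB in tape 1; 107 GB remain.
Put 96 GB in tape 1; 11 GB remain.
Put 196 GB in tape 2; 4 GB remain.
Put 49 GB in tape 3; 151 GB remain.
Put 135 GB in tape 3; 16 GB remain.
Put 147 GB in tape 4; 53 GB remain.
Put 80 GB in tape 5; 120 GB remain.
Put 168 GB in tape 6; 32 GB remain.
Put 189 GB in tape 7; 11 GB remain.
Put 68 GB in tape 5; 52 GB remain.
Put 165 GB in tape 8; 35 GB remain.
Put 104 GB in tape 9; 96 GB remain.
Put 53 GB in tape 4; 0 GB remain.
Put 180 GB in tape 10; 20 GB remain.
Put 172 GB in tape 11; 28 GB remain.
Put 194 GB in tape 12; 6 GB remain.
Put 129 GB in tape 13; 71 GB remain.
Put 127 GB in tape 14; 73 GB remain.
Final tapes: [93,96] [196] [49,135] [147,53] [80,68] [168] [189] [165] [104] [180] [172] [194] [129] [127].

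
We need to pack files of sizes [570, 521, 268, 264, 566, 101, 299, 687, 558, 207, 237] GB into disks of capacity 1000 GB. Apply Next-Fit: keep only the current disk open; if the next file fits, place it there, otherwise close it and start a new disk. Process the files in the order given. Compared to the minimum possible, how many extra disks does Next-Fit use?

1

Next-Fit: [570] [521,268] [264,566,101] [299,687] [558,207] [237] → 6 disks.
Total size 4278 GB; any packing needs at least ⌈4278/1000⌉ = 5 disks.
An optimal packing achieves that bound: [687,299] [570,268,101] [566,264] [558,237] [521,207] → 5 disks.
Excess: 6 − 5 = 1.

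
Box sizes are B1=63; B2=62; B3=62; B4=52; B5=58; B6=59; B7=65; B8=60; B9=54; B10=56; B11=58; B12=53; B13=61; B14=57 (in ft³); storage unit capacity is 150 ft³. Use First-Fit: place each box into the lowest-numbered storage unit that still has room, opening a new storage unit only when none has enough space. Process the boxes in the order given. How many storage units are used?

Put B1 (63 ft³) in storage unit 1; 87 ft³ remain.
Put B2 (62 ft³) in storage unit 1; 25 ft³ remain.
Put B3 (62 ft³) in storage unit 2; 88 ft³ remain.
Put B4 (52 ft³) in storage unit 2; 36 ft³ remain.
Put B5 (58 ft³) in storage unit 3; 92 ft³ remain.
Put B6 (59 ft³) in storage unit 3; 33 ft³ remain.
Put B7 (65 ft³) in storage unit 4; 85 ft³ remain.
Put B8 (60 ft³) in storage unit 4; 25 ft³ remain.
Put B9 (54 ft³) in storage unit 5; 96 ft³ remain.
Put B10 (56 ft³) in storage unit 5; 40 ft³ remain.
Put B11 (58 ft³) in storage unit 6; 92 ft³ remain.
Put B12 (53 ft³) in storage unit 6; 39 ft³ remain.
Put B13 (61 ft³) in storage unit 7; 89 ft³ remain.
Put B14 (57 ft³) in storage unit 7; 32 ft³ remain.
Final storage units: [63,62] [62,52] [58,59] [65,60] [54,56] [58,53] [61,57].

7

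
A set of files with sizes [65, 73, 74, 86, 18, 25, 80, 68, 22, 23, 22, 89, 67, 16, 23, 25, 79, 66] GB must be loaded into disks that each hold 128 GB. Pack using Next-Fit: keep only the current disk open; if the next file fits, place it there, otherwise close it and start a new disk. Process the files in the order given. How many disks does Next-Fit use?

10 disks

65 GB → disk 1 (remaining 63 GB)
73 GB → disk 2 (remaining 55 GB)
74 GB → disk 3 (remaining 54 GB)
86 GB → disk 4 (remaining 42 GB)
18 GB → disk 4 (remaining 24 GB)
25 GB → disk 5 (remaining 103 GB)
80 GB → disk 5 (remaining 23 GB)
68 GB → disk 6 (remaining 60 GB)
22 GB → disk 6 (remaining 38 GB)
23 GB → disk 6 (remaining 15 GB)
22 GB → disk 7 (remaining 106 GB)
89 GB → disk 7 (remaining 17 GB)
67 GB → disk 8 (remaining 61 GB)
16 GB → disk 8 (remaining 45 GB)
23 GB → disk 8 (remaining 22 GB)
25 GB → disk 9 (remaining 103 GB)
79 GB → disk 9 (remaining 24 GB)
66 GB → disk 10 (remaining 62 GB)
Final disks: [65] [73] [74] [86,18] [25,80] [68,22,23] [22,89] [67,16,23] [25,79] [66].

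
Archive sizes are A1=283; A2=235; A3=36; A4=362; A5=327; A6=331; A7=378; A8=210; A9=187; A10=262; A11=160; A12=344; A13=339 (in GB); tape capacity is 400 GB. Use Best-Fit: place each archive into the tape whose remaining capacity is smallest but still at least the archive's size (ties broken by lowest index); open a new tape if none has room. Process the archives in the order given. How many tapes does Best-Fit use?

10

Put A1 (283 GB) in tape 1; 117 GB remain.
Put A2 (235 GB) in tape 2; 165 GB remain.
Put A3 (36 GB) in tape 1; 81 GB remain.
Put A4 (362 GB) in tape 3; 38 GB remain.
Put A5 (327 GB) in tape 4; 73 GB remain.
Put A6 (331 GB) in tape 5; 69 GB remain.
Put A7 (378 GB) in tape 6; 22 GB remain.
Put A8 (210 GB) in tape 7; 190 GB remain.
Put A9 (187 GB) in tape 7; 3 GB remain.
Put A10 (262 GB) in tape 8; 138 GB remain.
Put A11 (160 GB) in tape 2; 5 GB remain.
Put A12 (344 GB) in tape 9; 56 GB remain.
Put A13 (339 GB) in tape 10; 61 GB remain.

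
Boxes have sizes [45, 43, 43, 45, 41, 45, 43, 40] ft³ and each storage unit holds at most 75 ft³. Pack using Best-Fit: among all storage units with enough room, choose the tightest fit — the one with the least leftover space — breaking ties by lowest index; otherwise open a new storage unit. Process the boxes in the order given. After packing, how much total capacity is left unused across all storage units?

255

storage unit 1: place 45 ft³, 30 ft³ left
storage unit 2: place 43 ft³, 32 ft³ left
storage unit 3: place 43 ft³, 32 ft³ left
storage unit 4: place 45 ft³, 30 ft³ left
storage unit 5: place 41 ft³, 34 ft³ left
storage unit 6: place 45 ft³, 30 ft³ left
storage unit 7: place 43 ft³, 32 ft³ left
storage unit 8: place 40 ft³, 35 ft³ left
8 storage units × 75 ft³ = 600 ft³; used 345 ft³; unused 255 ft³.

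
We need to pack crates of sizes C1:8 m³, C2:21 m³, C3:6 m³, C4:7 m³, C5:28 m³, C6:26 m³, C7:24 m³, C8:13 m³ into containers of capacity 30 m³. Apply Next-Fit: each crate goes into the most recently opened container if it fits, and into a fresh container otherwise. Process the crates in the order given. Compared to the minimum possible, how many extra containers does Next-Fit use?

Next-Fit: [8,21] [6,7] [28] [26] [24] [13] → 6 containers.
Total size 133 m³; any packing needs at least ⌈133/30⌉ = 5 containers.
An optimal packing achieves that bound: [28] [26] [24,6] [21,8] [13,7] → 5 containers.
Excess: 6 − 5 = 1.

1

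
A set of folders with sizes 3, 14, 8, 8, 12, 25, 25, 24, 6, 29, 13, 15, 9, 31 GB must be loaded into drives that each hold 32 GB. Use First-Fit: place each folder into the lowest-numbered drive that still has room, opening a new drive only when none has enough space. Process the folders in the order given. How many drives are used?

8

3 GB → drive 1 (remaining 29 GB)
14 GB → drive 1 (remaining 15 GB)
8 GB → drive 1 (remaining 7 GB)
8 GB → drive 2 (remaining 24 GB)
12 GB → drive 2 (remaining 12 GB)
25 GB → drive 3 (remaining 7 GB)
25 GB → drive 4 (remaining 7 GB)
24 GB → drive 5 (remaining 8 GB)
6 GB → drive 1 (remaining 1 GB)
29 GB → drive 6 (remaining 3 GB)
13 GB → drive 7 (remaining 19 GB)
15 GB → drive 7 (remaining 4 GB)
9 GB → drive 2 (remaining 3 GB)
31 GB → drive 8 (remaining 1 GB)
Final drives: [3,14,8,6] [8,12,9] [25] [25] [24] [29] [13,15] [31].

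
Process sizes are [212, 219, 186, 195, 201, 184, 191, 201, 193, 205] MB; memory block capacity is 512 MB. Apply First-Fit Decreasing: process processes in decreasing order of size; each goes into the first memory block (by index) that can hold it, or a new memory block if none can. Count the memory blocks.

Sorted descending: 219, 212, 205, 201, 201, 195, 193, 191, 186, 184.
219 MB → memory block 1 (remaining 293 MB)
212 MB → memory block 1 (remaining 81 MB)
205 MB → memory block 2 (remaining 307 MB)
201 MB → memory block 2 (remaining 106 MB)
201 MB → memory block 3 (remaining 311 MB)
195 MB → memory block 3 (remaining 116 MB)
193 MB → memory block 4 (remaining 319 MB)
191 MB → memory block 4 (remaining 128 MB)
186 MB → memory block 5 (remaining 326 MB)
184 MB → memory block 5 (remaining 142 MB)
Final memory blocks: [219,212] [205,201] [201,195] [193,191] [186,184].

5 memory blocks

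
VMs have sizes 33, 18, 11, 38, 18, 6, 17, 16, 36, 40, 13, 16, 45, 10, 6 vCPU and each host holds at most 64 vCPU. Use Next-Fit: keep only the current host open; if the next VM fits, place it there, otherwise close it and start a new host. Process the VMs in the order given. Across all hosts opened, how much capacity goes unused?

125

Put 33 vCPU in host 1; 31 vCPU remain.
Put 18 vCPU in host 1; 13 vCPU remain.
Put 11 vCPU in host 1; 2 vCPU remain.
Put 38 vCPU in host 2; 26 vCPU remain.
Put 18 vCPU in host 2; 8 vCPU remain.
Put 6 vCPU in host 2; 2 vCPU remain.
Put 17 vCPU in host 3; 47 vCPU remain.
Put 16 vCPU in host 3; 31 vCPU remain.
Put 36 vCPU in host 4; 28 vCPU remain.
Put 40 vCPU in host 5; 24 vCPU remain.
Put 13 vCPU in host 5; 11 vCPU remain.
Put 16 vCPU in host 6; 48 vCPU remain.
Put 45 vCPU in host 6; 3 vCPU remain.
Put 10 vCPU in host 7; 54 vCPU remain.
Put 6 vCPU in host 7; 48 vCPU remain.
7 hosts × 64 vCPU = 448 vCPU; used 323 vCPU; unused 125 vCPU.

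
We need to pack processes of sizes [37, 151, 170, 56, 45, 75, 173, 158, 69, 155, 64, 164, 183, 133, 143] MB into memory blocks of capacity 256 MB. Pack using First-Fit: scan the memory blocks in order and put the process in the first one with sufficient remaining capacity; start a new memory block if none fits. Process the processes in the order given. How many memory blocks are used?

9

Put 37 MB in memory block 1; 219 MB remain.
Put 151 MB in memory block 1; 68 MB remain.
Put 170 MB in memory block 2; 86 MB remain.
Put 56 MB in memory block 1; 12 MB remain.
Put 45 MB in memory block 2; 41 MB remain.
Put 75 MB in memory block 3; 181 MB remain.
Put 173 MB in memory block 3; 8 MB remain.
Put 158 MB in memory block 4; 98 MB remain.
Put 69 MB in memory block 4; 29 MB remain.
Put 155 MB in memory block 5; 101 MB remain.
Put 64 MB in memory block 5; 37 MB remain.
Put 164 MB in memory block 6; 92 MB remain.
Put 183 MB in memory block 7; 73 MB remain.
Put 133 MB in memory block 8; 123 MB remain.
Put 143 MB in memory block 9; 113 MB remain.
Final memory blocks: [37,151,56] [170,45] [75,173] [158,69] [155,64] [164] [183] [133] [143].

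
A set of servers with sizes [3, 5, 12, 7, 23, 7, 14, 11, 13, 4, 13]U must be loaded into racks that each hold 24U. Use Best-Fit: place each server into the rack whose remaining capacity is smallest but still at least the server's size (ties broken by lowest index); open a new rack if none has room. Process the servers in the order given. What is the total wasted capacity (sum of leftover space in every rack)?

rack 1: place 3U, 21U left
rack 1: place 5U, 16U left
rack 1: place 12U, 4U left
rack 2: place 7U, 17U left
rack 3: place 23U, 1U left
rack 2: place 7U, 10U left
rack 4: place 14U, 10U left
rack 5: place 11U, 13U left
rack 5: place 13U, 0U left
rack 1: place 4U, 0U left
rack 6: place 13U, 11U left
6 racks × 24U = 144U; used 112U; unused 32U.

32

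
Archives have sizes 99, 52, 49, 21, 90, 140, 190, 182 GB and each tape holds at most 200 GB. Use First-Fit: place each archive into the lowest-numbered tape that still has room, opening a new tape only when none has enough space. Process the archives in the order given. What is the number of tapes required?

5

99 GB → tape 1 (remaining 101 GB)
52 GB → tape 1 (remaining 49 GB)
49 GB → tape 1 (remaining 0 GB)
21 GB → tape 2 (remaining 179 GB)
90 GB → tape 2 (remaining 89 GB)
140 GB → tape 3 (remaining 60 GB)
190 GB → tape 4 (remaining 10 GB)
182 GB → tape 5 (remaining 18 GB)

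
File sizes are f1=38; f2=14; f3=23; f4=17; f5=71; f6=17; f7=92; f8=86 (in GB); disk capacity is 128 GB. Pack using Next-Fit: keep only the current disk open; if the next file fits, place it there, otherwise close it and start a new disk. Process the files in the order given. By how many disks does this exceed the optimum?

1

Next-Fit: [38,14,23,17] [71,17] [92] [86] → 4 disks.
Total size 358 GB; any packing needs at least ⌈358/128⌉ = 3 disks.
An optimal packing achieves that bound: [92,23] [86,38] [71,17,17,14] → 3 disks.
Excess: 4 − 3 = 1.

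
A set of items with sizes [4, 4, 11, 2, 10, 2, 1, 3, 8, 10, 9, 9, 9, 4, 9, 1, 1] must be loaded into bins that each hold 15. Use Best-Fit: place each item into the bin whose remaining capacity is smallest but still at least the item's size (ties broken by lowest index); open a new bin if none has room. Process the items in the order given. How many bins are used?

9

Put 4 in bin 1; 11 remain.
Put 4 in bin 1; 7 remain.
Put 11 in bin 2; 4 remain.
Put 2 in bin 2; 2 remain.
Put 10 in bin 3; 5 remain.
Put 2 in bin 2; 0 remain.
Put 1 in bin 3; 4 remain.
Put 3 in bin 3; 1 remain.
Put 8 in bin 4; 7 remain.
Put 10 in bin 5; 5 remain.
Put 9 in bin 6; 6 remain.
Put 9 in bin 7; 6 remain.
Put 9 in bin 8; 6 remain.
Put 4 in bin 5; 1 remain.
Put 9 in bin 9; 6 remain.
Put 1 in bin 3; 0 remain.
Put 1 in bin 5; 0 remain.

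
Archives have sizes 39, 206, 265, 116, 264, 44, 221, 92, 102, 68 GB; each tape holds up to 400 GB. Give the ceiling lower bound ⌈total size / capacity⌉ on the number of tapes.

4 tapes

Total size = 39 + 206 + 265 + 116 + 264 + 44 + 221 + 92 + 102 + 68 = 1417 GB.
⌈1417 / 400⌉ = 4.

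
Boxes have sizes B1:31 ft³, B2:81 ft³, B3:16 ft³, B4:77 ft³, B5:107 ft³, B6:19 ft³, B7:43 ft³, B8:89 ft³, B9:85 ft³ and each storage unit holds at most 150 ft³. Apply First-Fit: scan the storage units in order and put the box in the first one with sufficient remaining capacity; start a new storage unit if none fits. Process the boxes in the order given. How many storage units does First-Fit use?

storage unit 1: place B1 (31 ft³), 119 ft³ left
storage unit 1: place B2 (81 ft³), 38 ft³ left
storage unit 1: place B3 (16 ft³), 22 ft³ left
storage unit 2: place B4 (77 ft³), 73 ft³ left
storage unit 3: place B5 (107 ft³), 43 ft³ left
storage unit 1: place B6 (19 ft³), 3 ft³ left
storage unit 2: place B7 (43 ft³), 30 ft³ left
storage unit 4: place B8 (89 ft³), 61 ft³ left
storage unit 5: place B9 (85 ft³), 65 ft³ left

5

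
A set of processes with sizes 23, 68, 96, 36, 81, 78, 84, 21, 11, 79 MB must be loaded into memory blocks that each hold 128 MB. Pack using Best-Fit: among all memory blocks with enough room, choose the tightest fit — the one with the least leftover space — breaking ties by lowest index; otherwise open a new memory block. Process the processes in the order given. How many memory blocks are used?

6

23 MB → memory block 1 (remaining 105 MB)
68 MB → memory block 1 (remaining 37 MB)
96 MB → memory block 2 (remaining 32 MB)
36 MB → memory block 1 (remaining 1 MB)
81 MB → memory block 3 (remaining 47 MB)
78 MB → memory block 4 (remaining 50 MB)
84 MB → memory block 5 (remaining 44 MB)
21 MB → memory block 2 (remaining 11 MB)
11 MB → memory block 2 (remaining 0 MB)
79 MB → memory block 6 (remaining 49 MB)
Final memory blocks: [23,68,36] [96,21,11] [81] [78] [84] [79].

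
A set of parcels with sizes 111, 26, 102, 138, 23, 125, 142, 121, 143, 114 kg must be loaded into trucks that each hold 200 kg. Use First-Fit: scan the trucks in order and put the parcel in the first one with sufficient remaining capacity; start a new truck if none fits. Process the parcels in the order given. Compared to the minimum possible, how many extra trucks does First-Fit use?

First-Fit: [111,26,23] [102] [138] [125] [142] [121] [143] [114] → 8 trucks.
8 parcels exceed 100 kg (half the capacity), and no two of those can share a truck, so at least 8 trucks are needed.
So 8 is already optimal.

0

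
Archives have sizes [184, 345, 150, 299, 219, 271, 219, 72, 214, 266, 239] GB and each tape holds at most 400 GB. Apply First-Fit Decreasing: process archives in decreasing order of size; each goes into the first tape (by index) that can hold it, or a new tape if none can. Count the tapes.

8 tapes

Sorted descending: 345, 299, 271, 266, 239, 219, 219, 214, 184, 150, 72.
345 GB → tape 1 (remaining 55 GB)
299 GB → tape 2 (remaining 101 GB)
271 GB → tape 3 (remaining 129 GB)
266 GB → tape 4 (remaining 134 GB)
239 GB → tape 5 (remaining 161 GB)
219 GB → tape 6 (remaining 181 GB)
219 GB → tape 7 (remaining 181 GB)
214 GB → tape 8 (remaining 186 GB)
184 GB → tape 8 (remaining 2 GB)
150 GB → tape 5 (remaining 11 GB)
72 GB → tape 2 (remaining 29 GB)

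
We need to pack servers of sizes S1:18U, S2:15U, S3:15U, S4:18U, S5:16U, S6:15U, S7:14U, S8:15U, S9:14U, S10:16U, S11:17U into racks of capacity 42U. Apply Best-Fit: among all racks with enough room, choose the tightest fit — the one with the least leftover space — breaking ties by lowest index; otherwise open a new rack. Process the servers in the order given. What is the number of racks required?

6

Put S1 (18U) in rack 1; 24U remain.
Put S2 (15U) in rack 1; 9U remain.
Put S3 (15U) in rack 2; 27U remain.
Put S4 (18U) in rack 2; 9U remain.
Put S5 (16U) in rack 3; 26U remain.
Put S6 (15U) in rack 3; 11U remain.
Put S7 (14U) in rack 4; 28U remain.
Put S8 (15U) in rack 4; 13U remain.
Put S9 (14U) in rack 5; 28U remain.
Put S10 (16U) in rack 5; 12U remain.
Put S11 (17U) in rack 6; 25U remain.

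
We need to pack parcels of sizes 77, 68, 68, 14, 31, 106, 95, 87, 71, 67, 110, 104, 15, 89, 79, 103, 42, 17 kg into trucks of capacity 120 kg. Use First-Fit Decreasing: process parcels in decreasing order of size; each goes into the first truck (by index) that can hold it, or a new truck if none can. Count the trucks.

Sorted descending: 110, 106, 104, 103, 95, 89, 87, 79, 77, 71, 68, 68, 67, 42, 31, 17, 15, 14.
110 kg → truck 1 (remaining 10 kg)
106 kg → truck 2 (remaining 14 kg)
104 kg → truck 3 (remaining 16 kg)
103 kg → truck 4 (remaining 17 kg)
95 kg → truck 5 (remaining 25 kg)
89 kg → truck 6 (remaining 31 kg)
87 kg → truck 7 (remaining 33 kg)
79 kg → truck 8 (remaining 41 kg)
77 kg → truck 9 (remaining 43 kg)
71 kg → truck 10 (remaining 49 kg)
68 kg → truck 11 (remaining 52 kg)
68 kg → truck 12 (remaining 52 kg)
67 kg → truck 13 (remaining 53 kg)
42 kg → truck 9 (remaining 1 kg)
31 kg → truck 6 (remaining 0 kg)
17 kg → truck 4 (remaining 0 kg)
15 kg → truck 3 (remaining 1 kg)
14 kg → truck 2 (remaining 0 kg)
Final trucks: [110] [106,14] [104,15] [103,17] [95] [89,31] [87] [79] [77,42] [71] [68] [68] [67].

13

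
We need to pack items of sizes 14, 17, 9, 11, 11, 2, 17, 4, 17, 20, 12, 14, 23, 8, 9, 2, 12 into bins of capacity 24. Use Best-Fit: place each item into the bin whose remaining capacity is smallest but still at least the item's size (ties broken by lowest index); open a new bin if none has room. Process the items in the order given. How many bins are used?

10

bin 1: place 14, 10 left
bin 2: place 17, 7 left
bin 1: place 9, 1 left
bin 3: place 11, 13 left
bin 3: place 11, 2 left
bin 3: place 2, 0 left
bin 4: place 17, 7 left
bin 2: place 4, 3 left
bin 5: place 17, 7 left
bin 6: place 20, 4 left
bin 7: place 12, 12 left
bin 8: place 14, 10 left
bin 9: place 23, 1 left
bin 8: place 8, 2 left
bin 7: place 9, 3 left
bin 8: place 2, 0 left
bin 10: place 12, 12 left
Final bins: [14,9] [17,4] [11,11,2] [17] [17] [20] [12,9] [14,8,2] [23] [12].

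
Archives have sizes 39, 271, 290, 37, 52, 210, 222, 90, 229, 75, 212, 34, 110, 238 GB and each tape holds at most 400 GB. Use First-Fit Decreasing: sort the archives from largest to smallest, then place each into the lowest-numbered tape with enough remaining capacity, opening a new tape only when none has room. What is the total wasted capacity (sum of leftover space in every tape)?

Sorted descending: 290, 271, 238, 229, 222, 212, 210, 110, 90, 75, 52, 39, 37, 34.
Put 290 GB in tape 1; 110 GB remain.
Put 271 GB in tape 2; 129 GB remain.
Put 238 GB in tape 3; 162 GB remain.
Put 229 GB in tape 4; 171 GB remain.
Put 222 GB in tape 5; 178 GB remain.
Put 212 GB in tape 6; 188 GB remain.
Put 210 GB in tape 7; 190 GB remain.
Put 110 GB in tape 1; 0 GB remain.
Put 90 GB in tape 2; 39 GB remain.
Put 75 GB in tape 3; 87 GB remain.
Put 52 GB in tape 3; 35 GB remain.
Put 39 GB in tape 2; 0 GB remain.
Put 37 GB in tape 4; 134 GB remain.
Put 34 GB in tape 3; 1 GB remain.
7 tapes × 400 GB = 2800 GB; used 2109 GB; unused 691 GB.

691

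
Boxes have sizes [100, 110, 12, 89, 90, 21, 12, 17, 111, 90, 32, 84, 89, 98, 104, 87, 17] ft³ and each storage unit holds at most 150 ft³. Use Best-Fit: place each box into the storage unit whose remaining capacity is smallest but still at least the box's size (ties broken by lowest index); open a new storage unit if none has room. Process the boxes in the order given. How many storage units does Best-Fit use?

storage unit 1: place 100 ft³, 50 ft³ left
storage unit 2: place 110 ft³, 40 ft³ left
storage unit 2: place 12 ft³, 28 ft³ left
storage unit 3: place 89 ft³, 61 ft³ left
storage unit 4: place 90 ft³, 60 ft³ left
storage unit 2: place 21 ft³, 7 ft³ left
storage unit 1: place 12 ft³, 38 ft³ left
storage unit 1: place 17 ft³, 21 ft³ left
storage unit 5: place 111 ft³, 39 ft³ left
storage unit 6: place 90 ft³, 60 ft³ left
storage unit 5: place 32 ft³, 7 ft³ left
storage unit 7: place 84 ft³, 66 ft³ left
storage unit 8: place 89 ft³, 61 ft³ left
storage unit 9: place 98 ft³, 52 ft³ left
storage unit 10: place 104 ft³, 46 ft³ left
storage unit 11: place 87 ft³, 63 ft³ left
storage unit 1: place 17 ft³, 4 ft³ left
Final storage units: [100,12,17,17] [110,12,21] [89] [90] [111,32] [90] [84] [89] [98] [104] [87].

11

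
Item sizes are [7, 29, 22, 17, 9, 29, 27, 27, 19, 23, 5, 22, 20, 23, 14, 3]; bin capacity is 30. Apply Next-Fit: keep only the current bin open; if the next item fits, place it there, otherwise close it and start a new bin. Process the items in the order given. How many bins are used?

7 → bin 1 (remaining 23)
29 → bin 2 (remaining 1)
22 → bin 3 (remaining 8)
17 → bin 4 (remaining 13)
9 → bin 4 (remaining 4)
29 → bin 5 (remaining 1)
27 → bin 6 (remaining 3)
27 → bin 7 (remaining 3)
19 → bin 8 (remaining 11)
23 → bin 9 (remaining 7)
5 → bin 9 (remaining 2)
22 → bin 10 (remaining 8)
20 → bin 11 (remaining 10)
23 → bin 12 (remaining 7)
14 → bin 13 (remaining 16)
3 → bin 13 (remaining 13)
Final bins: [7] [29] [22] [17,9] [29] [27] [27] [19] [23,5] [22] [20] [23] [14,3].

13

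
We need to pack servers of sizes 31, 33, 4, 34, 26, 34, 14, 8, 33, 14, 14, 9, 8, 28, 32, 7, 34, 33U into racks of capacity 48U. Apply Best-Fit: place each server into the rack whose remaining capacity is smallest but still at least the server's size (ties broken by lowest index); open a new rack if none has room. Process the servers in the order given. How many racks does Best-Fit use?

10

rack 1: place 31U, 17U left
rack 2: place 33U, 15U left
rack 2: place 4U, 11U left
rack 3: place 34U, 14U left
rack 4: place 26U, 22U left
rack 5: place 34U, 14U left
rack 3: place 14U, 0U left
rack 2: place 8U, 3U left
rack 6: place 33U, 15U left
rack 5: place 14U, 0U left
rack 6: place 14U, 1U left
rack 1: place 9U, 8U left
rack 1: place 8U, 0U left
rack 7: place 28U, 20U left
rack 8: place 32U, 16U left
rack 8: place 7U, 9U left
rack 9: place 34U, 14U left
rack 10: place 33U, 15U left
Final racks: [31,9,8] [33,4,8] [34,14] [26] [34,14] [33,14] [28] [32,7] [34] [33].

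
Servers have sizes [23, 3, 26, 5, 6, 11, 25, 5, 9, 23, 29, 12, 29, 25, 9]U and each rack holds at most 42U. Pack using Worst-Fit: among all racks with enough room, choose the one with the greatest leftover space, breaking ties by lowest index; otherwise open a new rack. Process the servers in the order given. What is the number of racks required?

Put 23U in rack 1; 19U remain.
Put 3U in rack 1; 16U remain.
Put 26U in rack 2; 16U remain.
Put 5U in rack 1; 11U remain.
Put 6U in rack 2; 10U remain.
Put 11U in rack 1; 0U remain.
Put 25U in rack 3; 17U remain.
Put 5U in rack 3; 12U remain.
Put 9U in rack 3; 3U remain.
Put 23U in rack 4; 19U remain.
Put 29U in rack 5; 13U remain.
Put 12U in rack 4; 7U remain.
Put 29U in rack 6; 13U remain.
Put 25U in rack 7; 17U remain.
Put 9U in rack 7; 8U remain.
Final racks: [23,3,5,11] [26,6] [25,5,9] [23,12] [29] [29] [25,9].

7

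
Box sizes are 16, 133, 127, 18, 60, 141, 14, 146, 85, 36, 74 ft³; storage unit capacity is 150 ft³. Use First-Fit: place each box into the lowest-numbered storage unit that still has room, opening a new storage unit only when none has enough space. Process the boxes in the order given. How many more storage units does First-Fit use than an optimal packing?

First-Fit: [16,133] [127,18] [60,14,36] [141] [146] [85] [74] → 7 storage units.
Total size 850 ft³; any packing needs at least ⌈850/150⌉ = 6 storage units.
An optimal packing achieves that bound: [146] [141] [133,16] [127,18] [85,60] [74,36,14] → 6 storage units.
Excess: 7 − 6 = 1.

1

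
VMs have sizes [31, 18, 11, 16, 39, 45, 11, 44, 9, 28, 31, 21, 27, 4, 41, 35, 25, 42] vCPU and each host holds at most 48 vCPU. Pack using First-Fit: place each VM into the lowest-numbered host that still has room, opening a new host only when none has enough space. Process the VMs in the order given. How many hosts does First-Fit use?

12

31 vCPU → host 1 (remaining 17 vCPU)
18 vCPU → host 2 (remaining 30 vCPU)
11 vCPU → host 1 (remaining 6 vCPU)
16 vCPU → host 2 (remaining 14 vCPU)
39 vCPU → host 3 (remaining 9 vCPU)
45 vCPU → host 4 (remaining 3 vCPU)
11 vCPU → host 2 (remaining 3 vCPU)
44 vCPU → host 5 (remaining 4 vCPU)
9 vCPU → host 3 (remaining 0 vCPU)
28 vCPU → host 6 (remaining 20 vCPU)
31 vCPU → host 7 (remaining 17 vCPU)
21 vCPU → host 8 (remaining 27 vCPU)
27 vCPU → host 8 (remaining 0 vCPU)
4 vCPU → host 1 (remaining 2 vCPU)
41 vCPU → host 9 (remaining 7 vCPU)
35 vCPU → host 10 (remaining 13 vCPU)
25 vCPU → host 11 (remaining 23 vCPU)
42 vCPU → host 12 (remaining 6 vCPU)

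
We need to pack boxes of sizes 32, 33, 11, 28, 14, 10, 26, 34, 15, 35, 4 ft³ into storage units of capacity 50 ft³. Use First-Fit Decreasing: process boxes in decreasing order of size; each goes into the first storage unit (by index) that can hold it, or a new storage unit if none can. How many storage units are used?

Sorted descending: 35, 34, 33, 32, 28, 26, 15, 14, 11, 10, 4.
Put 35 ft³ in storage unit 1; 15 ft³ remain.
Put 34 ft³ in storage unit 2; 16 ft³ remain.
Put 33 ft³ in storage unit 3; 17 ft³ remain.
Put 32 ft³ in storage unit 4; 18 ft³ remain.
Put 28 ft³ in storage unit 5; 22 ft³ remain.
Put 26 ft³ in storage unit 6; 24 ft³ remain.
Put 15 ft³ in storage unit 1; 0 ft³ remain.
Put 14 ft³ in storage unit 2; 2 ft³ remain.
Put 11 ft³ in storage unit 3; 6 ft³ remain.
Put 10 ft³ in storage unit 4; 8 ft³ remain.
Put 4 ft³ in storage unit 3; 2 ft³ remain.
Final storage units: [35,15] [34,14] [33,11,4] [32,10] [28] [26].

6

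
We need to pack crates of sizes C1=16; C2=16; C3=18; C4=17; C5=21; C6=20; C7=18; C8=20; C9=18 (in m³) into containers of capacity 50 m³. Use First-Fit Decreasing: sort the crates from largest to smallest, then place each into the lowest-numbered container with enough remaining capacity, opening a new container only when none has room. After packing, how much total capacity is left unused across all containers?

Sorted descending: 21, 20, 20, 18, 18, 18, 17, 16, 16.
container 1: place 21 m³, 29 m³ left
container 1: place 20 m³, 9 m³ left
container 2: place 20 m³, 30 m³ left
container 2: place 18 m³, 12 m³ left
container 3: place 18 m³, 32 m³ left
container 3: place 18 m³, 14 m³ left
container 4: place 17 m³, 33 m³ left
container 4: place 16 m³, 17 m³ left
container 4: place 16 m³, 1 m³ left
4 containers × 50 m³ = 200 m³; used 164 m³; unused 36 m³.

36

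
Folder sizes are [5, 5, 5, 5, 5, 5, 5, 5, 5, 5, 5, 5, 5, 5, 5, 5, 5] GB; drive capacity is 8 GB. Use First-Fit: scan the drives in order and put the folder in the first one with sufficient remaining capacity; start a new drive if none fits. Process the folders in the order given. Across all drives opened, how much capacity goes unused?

drive 1: place 5 GB, 3 GB left
drive 2: place 5 GB, 3 GB left
drive 3: place 5 GB, 3 GB left
drive 4: place 5 GB, 3 GB left
drive 5: place 5 GB, 3 GB left
drive 6: place 5 GB, 3 GB left
drive 7: place 5 GB, 3 GB left
drive 8: place 5 GB, 3 GB left
drive 9: place 5 GB, 3 GB left
drive 10: place 5 GB, 3 GB left
drive 11: place 5 GB, 3 GB left
drive 12: place 5 GB, 3 GB left
drive 13: place 5 GB, 3 GB left
drive 14: place 5 GB, 3 GB left
drive 15: place 5 GB, 3 GB left
drive 16: place 5 GB, 3 GB left
drive 17: place 5 GB, 3 GB left
17 drives × 8 GB = 136 GB; used 85 GB; unused 51 GB.

51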